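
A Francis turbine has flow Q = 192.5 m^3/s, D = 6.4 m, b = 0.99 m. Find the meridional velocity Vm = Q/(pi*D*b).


Vm = 192.5 / (pi * 6.4 * 0.99) = 9.6709 m/s


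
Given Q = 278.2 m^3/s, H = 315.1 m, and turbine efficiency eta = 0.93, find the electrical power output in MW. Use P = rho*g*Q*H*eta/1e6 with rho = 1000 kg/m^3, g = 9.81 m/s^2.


P = 1000 * 9.81 * 278.2 * 315.1 * 0.93 / 1e6 = 799.7560 MW


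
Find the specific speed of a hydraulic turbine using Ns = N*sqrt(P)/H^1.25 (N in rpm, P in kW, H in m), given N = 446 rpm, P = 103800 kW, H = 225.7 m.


Ns = 446 * 103800^0.5 / 225.7^1.25 = 164.2552


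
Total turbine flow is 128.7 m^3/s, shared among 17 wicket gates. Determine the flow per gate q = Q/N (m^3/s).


q = 128.7 / 17 = 7.5706 m^3/s


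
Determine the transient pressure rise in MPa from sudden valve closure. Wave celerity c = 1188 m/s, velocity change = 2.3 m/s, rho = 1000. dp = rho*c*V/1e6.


dp = 1000 * 1188 * 2.3 / 1e6 = 2.7324 MPa


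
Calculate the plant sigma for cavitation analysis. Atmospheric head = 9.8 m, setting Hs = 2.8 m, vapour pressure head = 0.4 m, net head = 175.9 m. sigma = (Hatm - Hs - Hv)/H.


sigma = (9.8 - 2.8 - 0.4) / 175.9 = 0.0375


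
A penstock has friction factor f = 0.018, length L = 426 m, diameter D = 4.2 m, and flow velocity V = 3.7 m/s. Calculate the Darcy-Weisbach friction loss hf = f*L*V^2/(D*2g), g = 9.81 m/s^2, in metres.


hf = 0.018 * 426 * 3.7^2 / (4.2 * 2 * 9.81) = 1.2739 m


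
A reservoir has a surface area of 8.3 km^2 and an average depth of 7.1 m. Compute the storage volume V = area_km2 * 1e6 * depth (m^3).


V = 8.3 * 1e6 * 7.1 = 5.8930e+07 m^3


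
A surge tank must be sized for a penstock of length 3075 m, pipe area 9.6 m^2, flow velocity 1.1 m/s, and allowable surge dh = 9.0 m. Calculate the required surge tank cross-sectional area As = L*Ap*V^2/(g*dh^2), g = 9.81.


As = 3075 * 9.6 * 1.1^2 / (9.81 * 9.0^2) = 44.9519 m^2


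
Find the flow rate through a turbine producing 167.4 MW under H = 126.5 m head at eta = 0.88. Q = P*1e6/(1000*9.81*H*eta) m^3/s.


Q = 167.4 * 1e6 / (1000 * 9.81 * 126.5 * 0.88) = 153.2898 m^3/s


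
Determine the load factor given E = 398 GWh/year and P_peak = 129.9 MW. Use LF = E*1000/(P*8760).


LF = 398 * 1000 / (129.9 * 8760) = 0.3498


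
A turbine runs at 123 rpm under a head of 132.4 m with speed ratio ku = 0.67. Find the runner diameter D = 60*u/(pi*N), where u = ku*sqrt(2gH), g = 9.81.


u = 0.67 * sqrt(2*9.81*132.4) = 34.1482 m/s
D = 60 * 34.1482 / (pi * 123) = 5.3023 m


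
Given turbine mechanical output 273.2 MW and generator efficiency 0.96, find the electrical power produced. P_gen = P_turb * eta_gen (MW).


P_gen = 273.2 * 0.96 = 262.2720 MW


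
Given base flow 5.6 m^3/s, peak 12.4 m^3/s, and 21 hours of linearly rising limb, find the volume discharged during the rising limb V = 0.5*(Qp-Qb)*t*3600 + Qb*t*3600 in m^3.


V = 0.5*(12.4 - 5.6)*21*3600 + 5.6*21*3600 = 680400.0000 m^3


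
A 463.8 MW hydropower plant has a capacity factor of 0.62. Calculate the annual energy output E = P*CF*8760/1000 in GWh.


E = 463.8 * 0.62 * 8760 / 1000 = 2518.9906 GWh


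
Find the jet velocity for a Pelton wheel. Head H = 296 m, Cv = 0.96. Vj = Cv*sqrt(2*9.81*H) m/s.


Vj = 0.96 * sqrt(2*9.81*296) = 73.1588 m/s


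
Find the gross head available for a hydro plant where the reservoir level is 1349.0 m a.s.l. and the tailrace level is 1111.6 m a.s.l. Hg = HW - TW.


Hg = 1349.0 - 1111.6 = 237.4000 m


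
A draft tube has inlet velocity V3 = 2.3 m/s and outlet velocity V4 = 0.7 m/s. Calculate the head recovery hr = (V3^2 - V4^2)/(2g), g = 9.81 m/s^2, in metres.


hr = (2.3^2 - 0.7^2) / (2*9.81) = 0.2446 m


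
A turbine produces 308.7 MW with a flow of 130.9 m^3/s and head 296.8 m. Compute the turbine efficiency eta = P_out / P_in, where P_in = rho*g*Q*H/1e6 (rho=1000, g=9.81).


P_in = 1000 * 9.81 * 130.9 * 296.8 / 1e6 = 381.1295 MW
eta = 308.7 / 381.1295 = 0.8100


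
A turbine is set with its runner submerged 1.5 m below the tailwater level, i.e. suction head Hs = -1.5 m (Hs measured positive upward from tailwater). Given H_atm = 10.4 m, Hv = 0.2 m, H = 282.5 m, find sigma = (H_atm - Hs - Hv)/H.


sigma = (10.4 - (-1.5) - 0.2) / 282.5 = 0.0414


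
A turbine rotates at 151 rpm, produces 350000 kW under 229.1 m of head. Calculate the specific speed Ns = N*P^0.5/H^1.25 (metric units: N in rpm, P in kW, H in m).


Ns = 151 * 350000^0.5 / 229.1^1.25 = 100.2258


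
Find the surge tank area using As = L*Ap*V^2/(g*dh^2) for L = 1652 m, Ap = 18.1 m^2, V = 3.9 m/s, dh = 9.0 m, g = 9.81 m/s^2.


As = 1652 * 18.1 * 3.9^2 / (9.81 * 9.0^2) = 572.3528 m^2


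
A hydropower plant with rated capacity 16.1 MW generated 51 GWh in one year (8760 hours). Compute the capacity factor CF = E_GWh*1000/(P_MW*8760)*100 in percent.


CF = 51 * 1000 / (16.1 * 8760) * 100 = 36.1610 %


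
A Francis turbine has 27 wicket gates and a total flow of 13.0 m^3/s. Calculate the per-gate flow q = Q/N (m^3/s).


q = 13.0 / 27 = 0.4815 m^3/s


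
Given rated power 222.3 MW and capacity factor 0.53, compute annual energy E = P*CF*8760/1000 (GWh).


E = 222.3 * 0.53 * 8760 / 1000 = 1032.0944 GWh


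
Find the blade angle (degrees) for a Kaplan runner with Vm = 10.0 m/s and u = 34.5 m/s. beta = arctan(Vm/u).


beta = arctan(10.0 / 34.5) = 16.1645 degrees


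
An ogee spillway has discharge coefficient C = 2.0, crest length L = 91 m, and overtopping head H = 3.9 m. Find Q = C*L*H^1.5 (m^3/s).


Q = 2.0 * 91 * 3.9^1.5 = 1401.7427 m^3/s


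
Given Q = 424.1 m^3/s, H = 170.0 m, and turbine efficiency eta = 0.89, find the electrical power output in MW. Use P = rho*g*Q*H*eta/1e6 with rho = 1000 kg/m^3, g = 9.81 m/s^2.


P = 1000 * 9.81 * 424.1 * 170.0 * 0.89 / 1e6 = 629.4717 MW


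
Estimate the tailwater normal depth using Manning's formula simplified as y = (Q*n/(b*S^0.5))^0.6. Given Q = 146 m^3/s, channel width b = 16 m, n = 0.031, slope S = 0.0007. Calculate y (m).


y = (146 * 0.031 / (16 * 0.0007^0.5))^0.6 = 4.1441 m


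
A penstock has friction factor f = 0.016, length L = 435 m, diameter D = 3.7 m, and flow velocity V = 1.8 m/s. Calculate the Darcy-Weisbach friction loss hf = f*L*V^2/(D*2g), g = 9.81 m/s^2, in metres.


hf = 0.016 * 435 * 1.8^2 / (3.7 * 2 * 9.81) = 0.3106 m


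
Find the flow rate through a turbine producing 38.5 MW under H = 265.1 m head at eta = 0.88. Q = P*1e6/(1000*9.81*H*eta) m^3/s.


Q = 38.5 * 1e6 / (1000 * 9.81 * 265.1 * 0.88) = 16.8228 m^3/s


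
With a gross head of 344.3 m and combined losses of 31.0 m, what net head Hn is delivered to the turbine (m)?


Hn = 344.3 - 31.0 = 313.3000 m


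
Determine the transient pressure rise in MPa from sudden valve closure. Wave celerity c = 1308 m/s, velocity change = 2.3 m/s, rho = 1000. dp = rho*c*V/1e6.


dp = 1000 * 1308 * 2.3 / 1e6 = 3.0084 MPa


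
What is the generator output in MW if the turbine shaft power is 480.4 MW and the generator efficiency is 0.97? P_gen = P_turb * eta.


P_gen = 480.4 * 0.97 = 465.9880 MW


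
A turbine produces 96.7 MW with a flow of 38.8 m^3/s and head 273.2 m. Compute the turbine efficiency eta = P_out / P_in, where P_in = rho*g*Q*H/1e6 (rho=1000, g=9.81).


P_in = 1000 * 9.81 * 38.8 * 273.2 / 1e6 = 103.9876 MW
eta = 96.7 / 103.9876 = 0.9299


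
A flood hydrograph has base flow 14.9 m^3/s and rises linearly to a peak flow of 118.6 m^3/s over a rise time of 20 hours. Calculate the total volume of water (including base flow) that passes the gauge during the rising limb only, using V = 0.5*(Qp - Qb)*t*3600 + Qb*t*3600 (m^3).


V = 0.5*(118.6 - 14.9)*20*3600 + 14.9*20*3600 = 4.8060e+06 m^3


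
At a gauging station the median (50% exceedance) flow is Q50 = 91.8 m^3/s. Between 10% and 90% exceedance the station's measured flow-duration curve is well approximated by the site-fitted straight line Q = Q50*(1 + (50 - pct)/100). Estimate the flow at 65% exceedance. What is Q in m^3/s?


Q = 91.8 * (1 + (50 - 65)/100) = 78.0300 m^3/s


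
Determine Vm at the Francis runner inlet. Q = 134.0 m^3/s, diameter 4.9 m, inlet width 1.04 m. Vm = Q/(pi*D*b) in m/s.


Vm = 134.0 / (pi * 4.9 * 1.04) = 8.3700 m/s


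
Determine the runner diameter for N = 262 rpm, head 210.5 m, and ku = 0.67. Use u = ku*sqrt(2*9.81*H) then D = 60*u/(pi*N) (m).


u = 0.67 * sqrt(2*9.81*210.5) = 43.0577 m/s
D = 60 * 43.0577 / (pi * 262) = 3.1387 m


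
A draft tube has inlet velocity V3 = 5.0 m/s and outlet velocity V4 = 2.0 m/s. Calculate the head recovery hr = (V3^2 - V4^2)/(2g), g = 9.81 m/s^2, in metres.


hr = (5.0^2 - 2.0^2) / (2*9.81) = 1.0703 m


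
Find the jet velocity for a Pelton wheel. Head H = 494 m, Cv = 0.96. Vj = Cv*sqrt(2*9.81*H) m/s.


Vj = 0.96 * sqrt(2*9.81*494) = 94.5114 m/s


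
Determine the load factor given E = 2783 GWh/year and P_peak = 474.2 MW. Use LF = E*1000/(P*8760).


LF = 2783 * 1000 / (474.2 * 8760) = 0.6700


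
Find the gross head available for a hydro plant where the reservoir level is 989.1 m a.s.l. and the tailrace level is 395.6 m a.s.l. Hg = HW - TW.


Hg = 989.1 - 395.6 = 593.5000 m


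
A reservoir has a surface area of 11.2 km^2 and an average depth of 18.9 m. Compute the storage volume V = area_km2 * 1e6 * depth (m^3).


V = 11.2 * 1e6 * 18.9 = 2.1168e+08 m^3


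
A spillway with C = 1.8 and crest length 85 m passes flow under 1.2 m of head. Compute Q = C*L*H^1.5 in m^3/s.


Q = 1.8 * 85 * 1.2^1.5 = 201.1237 m^3/s


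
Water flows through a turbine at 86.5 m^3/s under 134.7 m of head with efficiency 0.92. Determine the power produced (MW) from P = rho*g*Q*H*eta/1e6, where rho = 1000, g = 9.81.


P = 1000 * 9.81 * 86.5 * 134.7 * 0.92 / 1e6 = 105.1576 MW


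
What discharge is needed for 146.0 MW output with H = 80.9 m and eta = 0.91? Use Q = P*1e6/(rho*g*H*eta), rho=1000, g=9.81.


Q = 146.0 * 1e6 / (1000 * 9.81 * 80.9 * 0.91) = 202.1594 m^3/s


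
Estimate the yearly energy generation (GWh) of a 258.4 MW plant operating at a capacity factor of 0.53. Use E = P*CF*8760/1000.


E = 258.4 * 0.53 * 8760 / 1000 = 1199.6995 GWh


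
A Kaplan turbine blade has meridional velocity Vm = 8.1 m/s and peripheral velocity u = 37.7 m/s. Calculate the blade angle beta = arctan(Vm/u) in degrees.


beta = arctan(8.1 / 37.7) = 12.1259 degrees


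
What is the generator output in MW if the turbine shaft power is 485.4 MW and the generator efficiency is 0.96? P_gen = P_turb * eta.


P_gen = 485.4 * 0.96 = 465.9840 MW


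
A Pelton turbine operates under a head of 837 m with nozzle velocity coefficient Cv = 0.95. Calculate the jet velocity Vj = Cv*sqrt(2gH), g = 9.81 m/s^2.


Vj = 0.95 * sqrt(2*9.81*837) = 121.7407 m/s


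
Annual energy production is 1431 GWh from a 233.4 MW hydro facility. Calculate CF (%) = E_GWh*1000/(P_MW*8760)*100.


CF = 1431 * 1000 / (233.4 * 8760) * 100 = 69.9898 %


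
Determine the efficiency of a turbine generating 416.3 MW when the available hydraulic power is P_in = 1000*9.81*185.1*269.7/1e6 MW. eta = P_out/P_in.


P_in = 1000 * 9.81 * 185.1 * 269.7 / 1e6 = 489.7296 MW
eta = 416.3 / 489.7296 = 0.8501


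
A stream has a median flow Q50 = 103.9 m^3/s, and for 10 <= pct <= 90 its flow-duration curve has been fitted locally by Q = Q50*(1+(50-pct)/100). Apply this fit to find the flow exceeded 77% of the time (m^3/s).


Q = 103.9 * (1 + (50 - 77)/100) = 75.8470 m^3/s


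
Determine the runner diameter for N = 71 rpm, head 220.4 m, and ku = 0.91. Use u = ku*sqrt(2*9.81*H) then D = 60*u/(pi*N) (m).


u = 0.91 * sqrt(2*9.81*220.4) = 59.8407 m/s
D = 60 * 59.8407 / (pi * 71) = 16.0968 m


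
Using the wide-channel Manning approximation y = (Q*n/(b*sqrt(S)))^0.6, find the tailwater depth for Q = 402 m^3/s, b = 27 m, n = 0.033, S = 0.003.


y = (402 * 0.033 / (27 * 0.003^0.5))^0.6 = 3.7298 m


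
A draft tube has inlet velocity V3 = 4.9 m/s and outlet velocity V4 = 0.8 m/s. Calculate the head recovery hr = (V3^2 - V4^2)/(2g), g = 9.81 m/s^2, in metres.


hr = (4.9^2 - 0.8^2) / (2*9.81) = 1.1911 m


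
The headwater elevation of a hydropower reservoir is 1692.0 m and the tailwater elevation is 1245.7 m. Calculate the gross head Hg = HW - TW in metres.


Hg = 1692.0 - 1245.7 = 446.3000 m


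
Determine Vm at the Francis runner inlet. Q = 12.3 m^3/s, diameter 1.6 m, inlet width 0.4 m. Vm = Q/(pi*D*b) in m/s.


Vm = 12.3 / (pi * 1.6 * 0.4) = 6.1175 m/s


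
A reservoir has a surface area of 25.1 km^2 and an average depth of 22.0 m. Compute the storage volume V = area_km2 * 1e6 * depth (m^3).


V = 25.1 * 1e6 * 22.0 = 5.5220e+08 m^3


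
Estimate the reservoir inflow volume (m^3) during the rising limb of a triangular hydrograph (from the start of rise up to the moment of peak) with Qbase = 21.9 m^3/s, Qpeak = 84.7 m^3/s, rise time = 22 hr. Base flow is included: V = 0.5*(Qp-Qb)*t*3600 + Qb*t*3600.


V = 0.5*(84.7 - 21.9)*22*3600 + 21.9*22*3600 = 4.2214e+06 m^3


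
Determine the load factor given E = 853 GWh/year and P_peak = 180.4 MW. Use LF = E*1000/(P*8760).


LF = 853 * 1000 / (180.4 * 8760) = 0.5398


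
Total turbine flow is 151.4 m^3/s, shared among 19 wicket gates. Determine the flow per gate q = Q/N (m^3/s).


q = 151.4 / 19 = 7.9684 m^3/s


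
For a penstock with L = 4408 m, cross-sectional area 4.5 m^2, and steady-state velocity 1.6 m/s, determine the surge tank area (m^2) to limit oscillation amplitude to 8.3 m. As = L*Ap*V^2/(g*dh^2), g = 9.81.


As = 4408 * 4.5 * 1.6^2 / (9.81 * 8.3^2) = 75.1396 m^2


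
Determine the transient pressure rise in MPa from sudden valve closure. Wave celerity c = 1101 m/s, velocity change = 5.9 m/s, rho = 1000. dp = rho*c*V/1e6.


dp = 1000 * 1101 * 5.9 / 1e6 = 6.4959 MPa


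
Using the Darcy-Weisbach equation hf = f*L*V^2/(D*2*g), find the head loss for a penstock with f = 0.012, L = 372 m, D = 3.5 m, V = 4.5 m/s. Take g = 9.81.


hf = 0.012 * 372 * 4.5^2 / (3.5 * 2 * 9.81) = 1.3164 m


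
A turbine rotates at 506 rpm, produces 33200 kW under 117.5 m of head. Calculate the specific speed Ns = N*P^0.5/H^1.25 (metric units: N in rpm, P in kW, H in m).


Ns = 506 * 33200^0.5 / 117.5^1.25 = 238.3264


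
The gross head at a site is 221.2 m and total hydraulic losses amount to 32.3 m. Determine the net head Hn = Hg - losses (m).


Hn = 221.2 - 32.3 = 188.9000 m


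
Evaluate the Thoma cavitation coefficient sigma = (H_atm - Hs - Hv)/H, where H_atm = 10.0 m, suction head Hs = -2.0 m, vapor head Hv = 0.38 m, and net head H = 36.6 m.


sigma = (10.0 - (-2.0) - 0.38) / 36.6 = 0.3175


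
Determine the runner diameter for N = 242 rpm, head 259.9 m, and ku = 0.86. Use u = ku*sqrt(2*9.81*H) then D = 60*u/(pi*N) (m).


u = 0.86 * sqrt(2*9.81*259.9) = 61.4117 m/s
D = 60 * 61.4117 / (pi * 242) = 4.8466 m


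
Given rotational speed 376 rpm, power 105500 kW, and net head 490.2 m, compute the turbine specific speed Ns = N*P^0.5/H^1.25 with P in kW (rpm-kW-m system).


Ns = 376 * 105500^0.5 / 490.2^1.25 = 52.9477


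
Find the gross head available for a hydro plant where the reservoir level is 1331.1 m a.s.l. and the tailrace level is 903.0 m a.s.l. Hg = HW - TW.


Hg = 1331.1 - 903.0 = 428.1000 m


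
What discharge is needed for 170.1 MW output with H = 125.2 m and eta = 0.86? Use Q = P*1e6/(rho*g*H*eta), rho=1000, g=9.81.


Q = 170.1 * 1e6 / (1000 * 9.81 * 125.2 * 0.86) = 161.0395 m^3/s


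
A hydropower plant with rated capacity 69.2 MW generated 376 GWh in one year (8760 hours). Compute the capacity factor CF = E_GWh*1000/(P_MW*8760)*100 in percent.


CF = 376 * 1000 / (69.2 * 8760) * 100 = 62.0266 %


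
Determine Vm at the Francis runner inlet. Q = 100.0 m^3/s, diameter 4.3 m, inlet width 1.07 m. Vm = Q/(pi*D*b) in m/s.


Vm = 100.0 / (pi * 4.3 * 1.07) = 6.9183 m/s


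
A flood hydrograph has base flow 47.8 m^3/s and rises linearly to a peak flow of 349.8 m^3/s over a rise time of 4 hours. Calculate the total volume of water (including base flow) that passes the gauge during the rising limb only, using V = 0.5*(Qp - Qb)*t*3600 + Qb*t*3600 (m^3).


V = 0.5*(349.8 - 47.8)*4*3600 + 47.8*4*3600 = 2.8627e+06 m^3


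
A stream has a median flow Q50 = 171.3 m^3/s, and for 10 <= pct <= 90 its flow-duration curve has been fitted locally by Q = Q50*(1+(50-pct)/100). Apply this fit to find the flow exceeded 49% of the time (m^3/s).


Q = 171.3 * (1 + (50 - 49)/100) = 173.0130 m^3/s


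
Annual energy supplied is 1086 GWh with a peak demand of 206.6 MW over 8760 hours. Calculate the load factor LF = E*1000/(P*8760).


LF = 1086 * 1000 / (206.6 * 8760) = 0.6001


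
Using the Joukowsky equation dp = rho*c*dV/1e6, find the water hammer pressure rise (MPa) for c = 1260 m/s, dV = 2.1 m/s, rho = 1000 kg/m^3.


dp = 1000 * 1260 * 2.1 / 1e6 = 2.6460 MPa


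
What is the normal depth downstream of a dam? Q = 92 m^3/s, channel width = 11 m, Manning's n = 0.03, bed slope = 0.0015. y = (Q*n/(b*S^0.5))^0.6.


y = (92 * 0.03 / (11 * 0.0015^0.5))^0.6 = 3.0682 m


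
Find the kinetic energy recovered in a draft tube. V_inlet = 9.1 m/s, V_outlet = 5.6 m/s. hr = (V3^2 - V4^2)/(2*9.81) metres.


hr = (9.1^2 - 5.6^2) / (2*9.81) = 2.6223 m


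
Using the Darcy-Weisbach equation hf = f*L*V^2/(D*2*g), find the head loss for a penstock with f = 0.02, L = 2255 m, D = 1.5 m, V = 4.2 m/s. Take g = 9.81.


hf = 0.02 * 2255 * 4.2^2 / (1.5 * 2 * 9.81) = 27.0324 m


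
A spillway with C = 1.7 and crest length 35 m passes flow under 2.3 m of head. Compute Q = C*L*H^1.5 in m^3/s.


Q = 1.7 * 35 * 2.3^1.5 = 207.5433 m^3/s


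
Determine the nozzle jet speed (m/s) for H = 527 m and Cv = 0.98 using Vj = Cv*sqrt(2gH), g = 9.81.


Vj = 0.98 * sqrt(2*9.81*527) = 99.6508 m/s


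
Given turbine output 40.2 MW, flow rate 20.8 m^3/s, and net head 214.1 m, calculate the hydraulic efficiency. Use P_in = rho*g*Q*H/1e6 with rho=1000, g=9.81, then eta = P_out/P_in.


P_in = 1000 * 9.81 * 20.8 * 214.1 / 1e6 = 43.6867 MW
eta = 40.2 / 43.6867 = 0.9202


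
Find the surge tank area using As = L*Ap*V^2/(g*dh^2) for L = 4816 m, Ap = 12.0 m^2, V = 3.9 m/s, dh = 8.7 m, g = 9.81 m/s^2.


As = 4816 * 12.0 * 3.9^2 / (9.81 * 8.7^2) = 1183.8302 m^2


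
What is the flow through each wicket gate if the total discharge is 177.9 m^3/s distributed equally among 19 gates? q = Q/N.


q = 177.9 / 19 = 9.3632 m^3/s


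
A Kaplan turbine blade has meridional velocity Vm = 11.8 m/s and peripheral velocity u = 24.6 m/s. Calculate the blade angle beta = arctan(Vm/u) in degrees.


beta = arctan(11.8 / 24.6) = 25.6259 degrees


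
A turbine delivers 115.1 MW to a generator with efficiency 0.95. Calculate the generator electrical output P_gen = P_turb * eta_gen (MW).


P_gen = 115.1 * 0.95 = 109.3450 MW


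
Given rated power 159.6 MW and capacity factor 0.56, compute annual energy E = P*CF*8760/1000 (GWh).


E = 159.6 * 0.56 * 8760 / 1000 = 782.9338 GWh


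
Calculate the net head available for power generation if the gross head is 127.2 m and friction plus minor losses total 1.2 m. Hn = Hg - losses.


Hn = 127.2 - 1.2 = 126.0000 m


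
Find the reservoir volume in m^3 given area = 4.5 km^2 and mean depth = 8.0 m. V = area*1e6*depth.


V = 4.5 * 1e6 * 8.0 = 3.6000e+07 m^3


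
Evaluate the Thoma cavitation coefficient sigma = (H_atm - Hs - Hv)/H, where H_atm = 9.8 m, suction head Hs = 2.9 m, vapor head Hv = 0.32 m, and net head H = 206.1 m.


sigma = (9.8 - 2.9 - 0.32) / 206.1 = 0.0319


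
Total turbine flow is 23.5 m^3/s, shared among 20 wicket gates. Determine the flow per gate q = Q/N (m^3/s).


q = 23.5 / 20 = 1.1750 m^3/s


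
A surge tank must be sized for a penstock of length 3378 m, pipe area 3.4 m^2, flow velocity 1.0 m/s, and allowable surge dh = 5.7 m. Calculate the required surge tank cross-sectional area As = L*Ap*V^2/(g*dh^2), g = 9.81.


As = 3378 * 3.4 * 1.0^2 / (9.81 * 5.7^2) = 36.0346 m^2


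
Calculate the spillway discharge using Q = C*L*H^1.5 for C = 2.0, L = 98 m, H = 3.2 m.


Q = 2.0 * 98 * 3.2^1.5 = 1121.9695 m^3/s


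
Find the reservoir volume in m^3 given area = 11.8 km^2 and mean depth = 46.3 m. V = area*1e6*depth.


V = 11.8 * 1e6 * 46.3 = 5.4634e+08 m^3


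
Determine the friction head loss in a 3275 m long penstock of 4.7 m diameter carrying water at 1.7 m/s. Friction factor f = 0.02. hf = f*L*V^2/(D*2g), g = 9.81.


hf = 0.02 * 3275 * 1.7^2 / (4.7 * 2 * 9.81) = 2.0528 m


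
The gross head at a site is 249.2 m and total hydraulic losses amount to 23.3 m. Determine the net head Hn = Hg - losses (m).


Hn = 249.2 - 23.3 = 225.9000 m


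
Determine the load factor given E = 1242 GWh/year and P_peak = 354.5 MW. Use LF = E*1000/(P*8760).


LF = 1242 * 1000 / (354.5 * 8760) = 0.3999


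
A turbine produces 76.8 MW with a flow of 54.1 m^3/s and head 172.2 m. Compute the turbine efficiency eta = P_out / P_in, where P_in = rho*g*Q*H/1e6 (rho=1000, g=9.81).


P_in = 1000 * 9.81 * 54.1 * 172.2 / 1e6 = 91.3902 MW
eta = 76.8 / 91.3902 = 0.8404


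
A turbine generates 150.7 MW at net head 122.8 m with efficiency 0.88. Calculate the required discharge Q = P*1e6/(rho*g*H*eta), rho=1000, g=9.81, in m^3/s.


Q = 150.7 * 1e6 / (1000 * 9.81 * 122.8 * 0.88) = 142.1553 m^3/s


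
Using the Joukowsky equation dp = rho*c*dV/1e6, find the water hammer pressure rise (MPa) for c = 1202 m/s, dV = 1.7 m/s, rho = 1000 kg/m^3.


dp = 1000 * 1202 * 1.7 / 1e6 = 2.0434 MPa


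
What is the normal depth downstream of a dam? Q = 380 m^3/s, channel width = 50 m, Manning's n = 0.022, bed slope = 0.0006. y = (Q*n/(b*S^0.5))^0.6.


y = (380 * 0.022 / (50 * 0.0006^0.5))^0.6 = 3.1659 m


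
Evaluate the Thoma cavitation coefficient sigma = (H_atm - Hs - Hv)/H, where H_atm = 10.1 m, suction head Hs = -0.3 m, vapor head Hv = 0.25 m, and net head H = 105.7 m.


sigma = (10.1 - (-0.3) - 0.25) / 105.7 = 0.0960


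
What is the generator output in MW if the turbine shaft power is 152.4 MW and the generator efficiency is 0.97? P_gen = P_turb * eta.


P_gen = 152.4 * 0.97 = 147.8280 MW


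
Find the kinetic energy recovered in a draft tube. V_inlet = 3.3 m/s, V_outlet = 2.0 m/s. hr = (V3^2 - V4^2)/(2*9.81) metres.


hr = (3.3^2 - 2.0^2) / (2*9.81) = 0.3512 m


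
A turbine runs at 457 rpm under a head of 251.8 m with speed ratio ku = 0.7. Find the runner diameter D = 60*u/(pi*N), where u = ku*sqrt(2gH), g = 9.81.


u = 0.7 * sqrt(2*9.81*251.8) = 49.2012 m/s
D = 60 * 49.2012 / (pi * 457) = 2.0562 m


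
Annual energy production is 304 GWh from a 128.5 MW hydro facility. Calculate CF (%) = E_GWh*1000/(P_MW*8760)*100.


CF = 304 * 1000 / (128.5 * 8760) * 100 = 27.0064 %


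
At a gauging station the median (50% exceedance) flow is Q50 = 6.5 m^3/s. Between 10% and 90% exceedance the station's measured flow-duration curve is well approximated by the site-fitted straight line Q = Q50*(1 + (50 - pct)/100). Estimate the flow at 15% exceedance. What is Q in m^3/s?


Q = 6.5 * (1 + (50 - 15)/100) = 8.7750 m^3/s


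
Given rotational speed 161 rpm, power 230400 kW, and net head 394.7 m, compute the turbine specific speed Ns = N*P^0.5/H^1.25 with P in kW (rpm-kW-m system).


Ns = 161 * 230400^0.5 / 394.7^1.25 = 43.9272


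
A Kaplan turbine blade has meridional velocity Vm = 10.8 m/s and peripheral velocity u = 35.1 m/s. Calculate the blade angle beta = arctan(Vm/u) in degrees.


beta = arctan(10.8 / 35.1) = 17.1027 degrees


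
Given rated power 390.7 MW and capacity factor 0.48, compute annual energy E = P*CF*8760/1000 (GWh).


E = 390.7 * 0.48 * 8760 / 1000 = 1642.8154 GWh


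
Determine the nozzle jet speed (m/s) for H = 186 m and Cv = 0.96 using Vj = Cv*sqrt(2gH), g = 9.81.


Vj = 0.96 * sqrt(2*9.81*186) = 57.9932 m/s


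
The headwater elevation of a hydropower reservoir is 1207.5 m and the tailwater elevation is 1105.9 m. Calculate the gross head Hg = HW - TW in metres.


Hg = 1207.5 - 1105.9 = 101.6000 m


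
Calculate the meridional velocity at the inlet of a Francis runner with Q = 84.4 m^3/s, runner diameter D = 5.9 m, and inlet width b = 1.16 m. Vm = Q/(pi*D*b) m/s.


Vm = 84.4 / (pi * 5.9 * 1.16) = 3.9254 m/s


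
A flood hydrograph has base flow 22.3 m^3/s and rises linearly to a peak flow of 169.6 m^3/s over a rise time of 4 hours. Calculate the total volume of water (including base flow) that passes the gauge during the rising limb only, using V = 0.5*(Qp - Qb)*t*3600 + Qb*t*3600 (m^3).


V = 0.5*(169.6 - 22.3)*4*3600 + 22.3*4*3600 = 1.3817e+06 m^3


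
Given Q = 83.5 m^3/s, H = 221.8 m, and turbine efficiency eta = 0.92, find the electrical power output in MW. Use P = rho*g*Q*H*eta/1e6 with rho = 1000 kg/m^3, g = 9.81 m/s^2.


P = 1000 * 9.81 * 83.5 * 221.8 * 0.92 / 1e6 = 167.1494 MW


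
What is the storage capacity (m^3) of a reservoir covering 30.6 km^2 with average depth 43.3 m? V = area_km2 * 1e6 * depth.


V = 30.6 * 1e6 * 43.3 = 1.3250e+09 m^3


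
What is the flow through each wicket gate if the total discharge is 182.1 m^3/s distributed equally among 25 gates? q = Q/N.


q = 182.1 / 25 = 7.2840 m^3/s


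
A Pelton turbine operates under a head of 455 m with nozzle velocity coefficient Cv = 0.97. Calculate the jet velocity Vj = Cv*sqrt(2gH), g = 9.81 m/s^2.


Vj = 0.97 * sqrt(2*9.81*455) = 91.6488 m/s


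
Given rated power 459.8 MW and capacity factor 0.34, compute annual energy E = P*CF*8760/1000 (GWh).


E = 459.8 * 0.34 * 8760 / 1000 = 1369.4683 GWh


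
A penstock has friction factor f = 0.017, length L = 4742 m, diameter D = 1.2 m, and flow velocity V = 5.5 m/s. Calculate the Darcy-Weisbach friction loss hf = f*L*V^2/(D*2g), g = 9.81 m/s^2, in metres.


hf = 0.017 * 4742 * 5.5^2 / (1.2 * 2 * 9.81) = 103.5752 m


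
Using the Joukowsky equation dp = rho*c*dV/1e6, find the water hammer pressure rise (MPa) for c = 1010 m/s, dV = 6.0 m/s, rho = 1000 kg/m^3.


dp = 1000 * 1010 * 6.0 / 1e6 = 6.0600 MPa


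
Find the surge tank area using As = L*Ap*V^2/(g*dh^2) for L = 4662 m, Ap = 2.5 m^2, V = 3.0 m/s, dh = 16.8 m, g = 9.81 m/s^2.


As = 4662 * 2.5 * 3.0^2 / (9.81 * 16.8^2) = 37.8850 m^2


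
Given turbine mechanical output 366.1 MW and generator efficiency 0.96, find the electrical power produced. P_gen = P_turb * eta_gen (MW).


P_gen = 366.1 * 0.96 = 351.4560 MW


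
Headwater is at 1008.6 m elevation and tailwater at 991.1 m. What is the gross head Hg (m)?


Hg = 1008.6 - 991.1 = 17.5000 m


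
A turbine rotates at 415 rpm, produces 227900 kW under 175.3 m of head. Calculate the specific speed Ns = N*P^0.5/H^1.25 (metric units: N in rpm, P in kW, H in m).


Ns = 415 * 227900^0.5 / 175.3^1.25 = 310.5939


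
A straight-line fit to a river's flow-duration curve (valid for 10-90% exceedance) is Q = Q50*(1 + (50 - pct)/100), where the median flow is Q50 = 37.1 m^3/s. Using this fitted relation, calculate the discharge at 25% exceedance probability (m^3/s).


Q = 37.1 * (1 + (50 - 25)/100) = 46.3750 m^3/s


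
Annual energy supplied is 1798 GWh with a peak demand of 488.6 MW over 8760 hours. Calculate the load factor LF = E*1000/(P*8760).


LF = 1798 * 1000 / (488.6 * 8760) = 0.4201


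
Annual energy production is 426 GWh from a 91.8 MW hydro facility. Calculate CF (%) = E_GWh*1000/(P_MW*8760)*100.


CF = 426 * 1000 / (91.8 * 8760) * 100 = 52.9740 %


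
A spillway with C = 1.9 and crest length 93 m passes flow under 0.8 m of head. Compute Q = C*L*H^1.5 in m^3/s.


Q = 1.9 * 93 * 0.8^1.5 = 126.4362 m^3/s


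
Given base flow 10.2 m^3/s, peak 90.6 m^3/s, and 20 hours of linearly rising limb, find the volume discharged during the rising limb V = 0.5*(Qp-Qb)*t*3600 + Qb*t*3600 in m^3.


V = 0.5*(90.6 - 10.2)*20*3600 + 10.2*20*3600 = 3.6288e+06 m^3


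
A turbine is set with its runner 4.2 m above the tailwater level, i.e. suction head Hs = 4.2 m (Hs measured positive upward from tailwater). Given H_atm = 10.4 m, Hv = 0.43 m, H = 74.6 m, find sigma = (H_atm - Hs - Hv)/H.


sigma = (10.4 - 4.2 - 0.43) / 74.6 = 0.0773


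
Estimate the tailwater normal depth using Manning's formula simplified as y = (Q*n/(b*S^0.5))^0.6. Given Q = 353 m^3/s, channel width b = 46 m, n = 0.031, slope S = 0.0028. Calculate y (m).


y = (353 * 0.031 / (46 * 0.0028^0.5))^0.6 = 2.4642 m


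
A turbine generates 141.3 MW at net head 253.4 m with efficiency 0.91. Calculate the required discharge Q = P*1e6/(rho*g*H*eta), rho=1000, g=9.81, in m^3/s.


Q = 141.3 * 1e6 / (1000 * 9.81 * 253.4 * 0.91) = 62.4633 m^3/s


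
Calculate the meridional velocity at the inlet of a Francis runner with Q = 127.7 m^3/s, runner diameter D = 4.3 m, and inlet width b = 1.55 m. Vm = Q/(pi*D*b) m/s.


Vm = 127.7 / (pi * 4.3 * 1.55) = 6.0988 m/s


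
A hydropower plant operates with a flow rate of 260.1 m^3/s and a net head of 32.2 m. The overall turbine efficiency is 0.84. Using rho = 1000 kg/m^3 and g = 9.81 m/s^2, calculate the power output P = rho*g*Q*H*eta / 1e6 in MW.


P = 1000 * 9.81 * 260.1 * 32.2 * 0.84 / 1e6 = 69.0152 MW


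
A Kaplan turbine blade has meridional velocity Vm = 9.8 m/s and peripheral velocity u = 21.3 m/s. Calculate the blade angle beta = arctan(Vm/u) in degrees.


beta = arctan(9.8 / 21.3) = 24.7069 degrees


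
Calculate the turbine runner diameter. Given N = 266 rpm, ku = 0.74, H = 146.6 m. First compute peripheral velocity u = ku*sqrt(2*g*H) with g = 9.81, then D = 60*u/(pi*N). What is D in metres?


u = 0.74 * sqrt(2*9.81*146.6) = 39.6870 m/s
D = 60 * 39.6870 / (pi * 266) = 2.8495 m


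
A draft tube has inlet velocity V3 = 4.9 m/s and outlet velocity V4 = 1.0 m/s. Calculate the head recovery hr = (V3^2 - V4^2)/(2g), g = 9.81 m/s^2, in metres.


hr = (4.9^2 - 1.0^2) / (2*9.81) = 1.1728 m


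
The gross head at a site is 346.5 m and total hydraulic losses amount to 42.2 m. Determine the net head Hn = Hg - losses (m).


Hn = 346.5 - 42.2 = 304.3000 m


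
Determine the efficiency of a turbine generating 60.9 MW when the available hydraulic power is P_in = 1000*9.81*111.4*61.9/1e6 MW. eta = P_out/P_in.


P_in = 1000 * 9.81 * 111.4 * 61.9 / 1e6 = 67.6464 MW
eta = 60.9 / 67.6464 = 0.9003


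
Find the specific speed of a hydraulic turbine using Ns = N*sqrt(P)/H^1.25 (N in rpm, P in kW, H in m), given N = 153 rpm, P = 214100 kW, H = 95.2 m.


Ns = 153 * 214100^0.5 / 95.2^1.25 = 238.0694


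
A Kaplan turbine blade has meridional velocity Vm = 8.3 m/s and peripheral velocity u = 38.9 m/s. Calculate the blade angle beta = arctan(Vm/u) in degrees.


beta = arctan(8.3 / 38.9) = 12.0445 degrees


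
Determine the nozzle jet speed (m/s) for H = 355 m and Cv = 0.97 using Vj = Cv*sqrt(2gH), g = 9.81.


Vj = 0.97 * sqrt(2*9.81*355) = 80.9535 m/s


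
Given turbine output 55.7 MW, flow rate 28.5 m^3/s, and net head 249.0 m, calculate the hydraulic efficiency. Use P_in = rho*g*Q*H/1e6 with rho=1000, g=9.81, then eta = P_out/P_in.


P_in = 1000 * 9.81 * 28.5 * 249.0 / 1e6 = 69.6167 MW
eta = 55.7 / 69.6167 = 0.8001


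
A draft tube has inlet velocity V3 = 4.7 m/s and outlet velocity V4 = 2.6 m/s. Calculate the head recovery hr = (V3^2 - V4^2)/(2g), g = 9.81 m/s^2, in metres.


hr = (4.7^2 - 2.6^2) / (2*9.81) = 0.7813 m


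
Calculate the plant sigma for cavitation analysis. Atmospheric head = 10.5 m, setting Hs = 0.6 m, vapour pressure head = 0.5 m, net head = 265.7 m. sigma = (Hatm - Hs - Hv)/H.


sigma = (10.5 - 0.6 - 0.5) / 265.7 = 0.0354


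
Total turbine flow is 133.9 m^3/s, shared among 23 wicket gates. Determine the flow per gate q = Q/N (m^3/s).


q = 133.9 / 23 = 5.8217 m^3/s


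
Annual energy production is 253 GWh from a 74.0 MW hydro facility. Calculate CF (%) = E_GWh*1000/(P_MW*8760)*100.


CF = 253 * 1000 / (74.0 * 8760) * 100 = 39.0288 %


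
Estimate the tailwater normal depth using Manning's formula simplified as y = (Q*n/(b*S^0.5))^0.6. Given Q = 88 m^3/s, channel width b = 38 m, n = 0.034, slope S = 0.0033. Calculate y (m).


y = (88 * 0.034 / (38 * 0.0033^0.5))^0.6 = 1.2082 m


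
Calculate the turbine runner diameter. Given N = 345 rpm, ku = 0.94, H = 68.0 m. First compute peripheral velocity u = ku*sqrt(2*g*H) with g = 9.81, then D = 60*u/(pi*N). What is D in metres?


u = 0.94 * sqrt(2*9.81*68.0) = 34.3346 m/s
D = 60 * 34.3346 / (pi * 345) = 1.9007 m


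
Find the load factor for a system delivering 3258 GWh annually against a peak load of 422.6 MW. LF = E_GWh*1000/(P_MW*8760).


LF = 3258 * 1000 / (422.6 * 8760) = 0.8801


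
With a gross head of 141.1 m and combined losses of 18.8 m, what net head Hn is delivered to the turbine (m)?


Hn = 141.1 - 18.8 = 122.3000 m


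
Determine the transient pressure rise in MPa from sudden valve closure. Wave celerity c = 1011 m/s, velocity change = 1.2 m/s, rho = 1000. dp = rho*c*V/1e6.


dp = 1000 * 1011 * 1.2 / 1e6 = 1.2132 MPa


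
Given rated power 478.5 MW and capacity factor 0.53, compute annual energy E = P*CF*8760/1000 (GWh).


E = 478.5 * 0.53 * 8760 / 1000 = 2221.5798 GWh


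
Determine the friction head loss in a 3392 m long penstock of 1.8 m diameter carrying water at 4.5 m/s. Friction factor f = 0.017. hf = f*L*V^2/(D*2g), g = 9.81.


hf = 0.017 * 3392 * 4.5^2 / (1.8 * 2 * 9.81) = 33.0642 m


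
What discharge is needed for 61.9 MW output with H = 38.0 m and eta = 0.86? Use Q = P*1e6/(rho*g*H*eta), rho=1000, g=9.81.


Q = 61.9 * 1e6 / (1000 * 9.81 * 38.0 * 0.86) = 193.0810 m^3/s


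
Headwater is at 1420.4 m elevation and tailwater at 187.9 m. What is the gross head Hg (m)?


Hg = 1420.4 - 187.9 = 1232.5000 m


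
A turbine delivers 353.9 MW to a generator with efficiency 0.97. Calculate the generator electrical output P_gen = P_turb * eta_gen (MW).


P_gen = 353.9 * 0.97 = 343.2830 MW


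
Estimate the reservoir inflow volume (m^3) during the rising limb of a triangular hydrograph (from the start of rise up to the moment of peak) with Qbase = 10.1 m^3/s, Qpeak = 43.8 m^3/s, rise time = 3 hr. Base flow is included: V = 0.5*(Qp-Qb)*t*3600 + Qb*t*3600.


V = 0.5*(43.8 - 10.1)*3*3600 + 10.1*3*3600 = 291060.0000 m^3


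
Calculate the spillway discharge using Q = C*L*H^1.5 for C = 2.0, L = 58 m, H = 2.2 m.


Q = 2.0 * 58 * 2.2^1.5 = 378.5228 m^3/s


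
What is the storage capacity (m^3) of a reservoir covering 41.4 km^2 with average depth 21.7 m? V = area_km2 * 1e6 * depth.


V = 41.4 * 1e6 * 21.7 = 8.9838e+08 m^3


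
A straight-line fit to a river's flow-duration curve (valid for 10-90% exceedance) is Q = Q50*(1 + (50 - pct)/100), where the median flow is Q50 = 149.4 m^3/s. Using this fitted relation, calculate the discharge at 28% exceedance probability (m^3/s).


Q = 149.4 * (1 + (50 - 28)/100) = 182.2680 m^3/s


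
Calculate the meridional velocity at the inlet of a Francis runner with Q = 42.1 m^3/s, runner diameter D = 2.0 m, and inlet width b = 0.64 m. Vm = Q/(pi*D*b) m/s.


Vm = 42.1 / (pi * 2.0 * 0.64) = 10.4694 m/s


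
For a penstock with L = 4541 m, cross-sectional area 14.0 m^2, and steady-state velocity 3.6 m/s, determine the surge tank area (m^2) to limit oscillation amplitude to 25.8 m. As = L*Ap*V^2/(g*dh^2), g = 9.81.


As = 4541 * 14.0 * 3.6^2 / (9.81 * 25.8^2) = 126.1758 m^2


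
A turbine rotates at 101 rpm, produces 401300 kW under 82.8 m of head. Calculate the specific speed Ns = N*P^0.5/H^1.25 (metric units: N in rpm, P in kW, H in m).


Ns = 101 * 401300^0.5 / 82.8^1.25 = 256.1640


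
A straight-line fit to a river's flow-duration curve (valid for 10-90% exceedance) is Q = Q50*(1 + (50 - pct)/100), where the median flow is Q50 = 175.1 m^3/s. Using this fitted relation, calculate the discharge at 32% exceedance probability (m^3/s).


Q = 175.1 * (1 + (50 - 32)/100) = 206.6180 m^3/s


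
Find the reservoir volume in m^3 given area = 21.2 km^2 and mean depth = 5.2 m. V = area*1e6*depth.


V = 21.2 * 1e6 * 5.2 = 1.1024e+08 m^3


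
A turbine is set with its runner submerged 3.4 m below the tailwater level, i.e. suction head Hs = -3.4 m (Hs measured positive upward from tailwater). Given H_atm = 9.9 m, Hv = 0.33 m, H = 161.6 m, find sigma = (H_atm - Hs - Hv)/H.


sigma = (9.9 - (-3.4) - 0.33) / 161.6 = 0.0803


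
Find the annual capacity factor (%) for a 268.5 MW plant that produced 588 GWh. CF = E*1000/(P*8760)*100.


CF = 588 * 1000 / (268.5 * 8760) * 100 = 24.9994 %


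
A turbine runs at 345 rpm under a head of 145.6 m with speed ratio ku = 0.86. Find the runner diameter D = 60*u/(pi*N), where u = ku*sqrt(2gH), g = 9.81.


u = 0.86 * sqrt(2*9.81*145.6) = 45.9651 m/s
D = 60 * 45.9651 / (pi * 345) = 2.5445 m


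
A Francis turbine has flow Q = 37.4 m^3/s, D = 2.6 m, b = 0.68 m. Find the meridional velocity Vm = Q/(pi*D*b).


Vm = 37.4 / (pi * 2.6 * 0.68) = 6.7335 m/s


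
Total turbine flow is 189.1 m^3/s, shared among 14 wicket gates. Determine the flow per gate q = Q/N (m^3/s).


q = 189.1 / 14 = 13.5071 m^3/s


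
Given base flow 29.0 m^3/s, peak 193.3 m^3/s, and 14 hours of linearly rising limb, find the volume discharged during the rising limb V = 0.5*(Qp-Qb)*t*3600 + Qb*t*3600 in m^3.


V = 0.5*(193.3 - 29.0)*14*3600 + 29.0*14*3600 = 5.6020e+06 m^3


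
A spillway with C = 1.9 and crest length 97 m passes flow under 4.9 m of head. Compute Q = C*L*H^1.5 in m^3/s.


Q = 1.9 * 97 * 4.9^1.5 = 1999.0307 m^3/s


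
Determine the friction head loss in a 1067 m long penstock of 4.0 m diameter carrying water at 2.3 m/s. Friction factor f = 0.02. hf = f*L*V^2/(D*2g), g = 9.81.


hf = 0.02 * 1067 * 2.3^2 / (4.0 * 2 * 9.81) = 1.4384 m


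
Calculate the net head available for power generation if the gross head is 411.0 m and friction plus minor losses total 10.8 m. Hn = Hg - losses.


Hn = 411.0 - 10.8 = 400.2000 m


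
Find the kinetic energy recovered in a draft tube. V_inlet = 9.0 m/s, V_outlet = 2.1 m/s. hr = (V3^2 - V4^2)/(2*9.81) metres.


hr = (9.0^2 - 2.1^2) / (2*9.81) = 3.9037 m


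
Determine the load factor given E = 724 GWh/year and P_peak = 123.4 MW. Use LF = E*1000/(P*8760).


LF = 724 * 1000 / (123.4 * 8760) = 0.6698


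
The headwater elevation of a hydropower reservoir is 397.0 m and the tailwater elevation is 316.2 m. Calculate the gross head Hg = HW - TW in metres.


Hg = 397.0 - 316.2 = 80.8000 m


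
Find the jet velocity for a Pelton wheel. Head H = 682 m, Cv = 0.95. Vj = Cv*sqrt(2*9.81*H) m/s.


Vj = 0.95 * sqrt(2*9.81*682) = 109.8918 m/s


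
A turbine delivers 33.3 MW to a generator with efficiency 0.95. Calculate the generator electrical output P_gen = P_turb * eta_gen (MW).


P_gen = 33.3 * 0.95 = 31.6350 MW


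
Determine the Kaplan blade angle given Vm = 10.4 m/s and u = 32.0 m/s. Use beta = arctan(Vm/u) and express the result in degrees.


beta = arctan(10.4 / 32.0) = 18.0042 degrees


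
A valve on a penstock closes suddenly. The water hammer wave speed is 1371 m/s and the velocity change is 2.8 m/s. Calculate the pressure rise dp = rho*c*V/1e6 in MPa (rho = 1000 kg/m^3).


dp = 1000 * 1371 * 2.8 / 1e6 = 3.8388 MPa


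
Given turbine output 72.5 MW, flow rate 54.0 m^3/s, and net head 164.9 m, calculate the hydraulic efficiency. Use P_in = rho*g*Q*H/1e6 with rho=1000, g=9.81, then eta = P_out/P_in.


P_in = 1000 * 9.81 * 54.0 * 164.9 / 1e6 = 87.3541 MW
eta = 72.5 / 87.3541 = 0.8300
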